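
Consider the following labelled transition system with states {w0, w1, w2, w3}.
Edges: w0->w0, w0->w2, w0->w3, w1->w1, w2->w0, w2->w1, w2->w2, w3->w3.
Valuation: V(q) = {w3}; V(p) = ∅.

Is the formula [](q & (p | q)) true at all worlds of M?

No

Let φ = [](q & (p | q)). Evaluate φ at each world:
  w0 (successors {w0, w2, w3}): φ is false.
  w1 (successors {w1}): φ is false.
  w2 (successors {w0, w1, w2}): φ is false.
  w3 (successors {w3}): φ is true.
Detail at w0 (counterexample):
  At w0: [](q & (p | q)) requires q & (p | q) at every successor {w0, w2, w3}.
    q & (p | q) fails at w0, so [](q & (p | q)) is false at w0.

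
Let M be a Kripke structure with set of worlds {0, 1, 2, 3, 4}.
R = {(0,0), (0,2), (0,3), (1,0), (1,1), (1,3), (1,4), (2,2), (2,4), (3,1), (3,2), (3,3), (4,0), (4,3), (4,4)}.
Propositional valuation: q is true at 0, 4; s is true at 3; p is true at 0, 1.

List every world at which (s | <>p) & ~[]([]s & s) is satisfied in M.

0, 1, 3, 4

Recall that []ψ holds at a world iff ψ holds at every accessible world, and <>ψ holds iff ψ holds at some accessible world.
Let φ = (s | <>p) & ~[]([]s & s). Evaluate φ at each world:
  0 (successors {0, 2, 3}): φ is true.
  1 (successors {0, 1, 3, 4}): φ is true.
  2 (successors {2, 4}): φ is false.
  3 (successors {1, 2, 3}): φ is true.
  4 (successors {0, 3, 4}): φ is true.
For instance, at 0:
  At 0: s | <>p is true, ~[]([]s & s) is true, so (s | <>p) & ~[]([]s & s) is true.
    At 0: s is false, <>p is true, so s | <>p is true.
      At 0: <>p requires p at some successor in {0, 2, 3}.
        p holds at 0, so <>p is true at 0.
    At 0: []([]s & s) is false, so ~[]([]s & s) is true.
      At 0: []([]s & s) requires []s & s at every successor {0, 2, 3}.
        []s & s fails at 0, so []([]s & s) is false at 0.
Satisfying worlds: {0, 1, 3, 4}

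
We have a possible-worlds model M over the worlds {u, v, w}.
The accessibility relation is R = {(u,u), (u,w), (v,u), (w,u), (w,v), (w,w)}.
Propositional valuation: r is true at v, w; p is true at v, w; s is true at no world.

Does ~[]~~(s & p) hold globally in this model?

Yes

Let φ = ~[]~~(s & p). Evaluate φ at each world:
  u (successors {u, w}): φ is true.
  v (successors {u}): φ is true.
  w (successors {u, v, w}): φ is true.
For instance, at v:
  At v: []~~(s & p) is false, so ~[]~~(s & p) is true.
    At v: []~~(s & p) requires ~~(s & p) at every successor {u}.
      ~~(s & p) fails at u, so []~~(s & p) is false at v.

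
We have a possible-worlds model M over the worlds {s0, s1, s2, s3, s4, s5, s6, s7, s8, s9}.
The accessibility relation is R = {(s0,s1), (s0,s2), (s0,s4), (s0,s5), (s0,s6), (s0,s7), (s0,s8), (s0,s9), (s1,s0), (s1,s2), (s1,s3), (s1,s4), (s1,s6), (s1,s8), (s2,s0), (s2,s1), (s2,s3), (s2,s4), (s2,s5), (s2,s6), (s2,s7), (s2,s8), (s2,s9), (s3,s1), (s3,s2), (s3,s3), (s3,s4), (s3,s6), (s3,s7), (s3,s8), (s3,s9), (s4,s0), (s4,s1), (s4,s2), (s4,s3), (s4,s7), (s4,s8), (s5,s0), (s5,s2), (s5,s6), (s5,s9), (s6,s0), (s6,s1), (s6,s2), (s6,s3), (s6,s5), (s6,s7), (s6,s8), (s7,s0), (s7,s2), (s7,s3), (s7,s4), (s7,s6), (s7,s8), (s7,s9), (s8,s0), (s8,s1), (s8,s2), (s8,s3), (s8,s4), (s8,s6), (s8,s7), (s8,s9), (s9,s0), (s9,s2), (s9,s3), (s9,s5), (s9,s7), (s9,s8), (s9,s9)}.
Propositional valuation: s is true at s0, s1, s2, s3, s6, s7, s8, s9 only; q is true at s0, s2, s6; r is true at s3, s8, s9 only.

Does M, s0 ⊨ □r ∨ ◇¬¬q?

Yes

At s0: □r is false, ◇¬¬q is true, so □r ∨ ◇¬¬q is true.
  At s0: □r requires r at every successor {s1, s2, s4, s5, s6, s7, s8, s9}.
    r fails at s1, so □r is false at s0.
  At s0: ◇¬¬q requires ¬¬q at some successor in {s1, s2, s4, s5, s6, s7, s8, s9}.
    ¬¬q holds at s2, so ◇¬¬q is true at s0.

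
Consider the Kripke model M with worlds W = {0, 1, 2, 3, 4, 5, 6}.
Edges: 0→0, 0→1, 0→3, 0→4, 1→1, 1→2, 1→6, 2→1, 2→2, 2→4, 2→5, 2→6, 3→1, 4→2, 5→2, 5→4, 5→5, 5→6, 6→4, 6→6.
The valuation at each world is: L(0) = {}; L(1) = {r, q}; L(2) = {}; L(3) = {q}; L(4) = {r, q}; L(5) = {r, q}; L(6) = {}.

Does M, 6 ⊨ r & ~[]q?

No

Recall that []ψ holds at a world iff ψ holds at every accessible world, and <>ψ holds iff ψ holds at some accessible world.
At 6: r is false, ~[]q is true, so r & ~[]q is false.
  At 6: []q is false, so ~[]q is true.
    At 6: []q requires q at every successor {4, 6}.
      q fails at 6, so []q is false at 6.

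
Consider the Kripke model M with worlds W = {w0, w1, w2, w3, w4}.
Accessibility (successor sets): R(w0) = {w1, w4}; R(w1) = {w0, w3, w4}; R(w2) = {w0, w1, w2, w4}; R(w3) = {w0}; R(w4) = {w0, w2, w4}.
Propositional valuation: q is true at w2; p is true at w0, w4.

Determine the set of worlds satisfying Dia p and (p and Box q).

none

Let φ = Dia p and (p and Box q). Evaluate φ at each world:
  w0 (successors {w1, w4}): φ is false.
  w1 (successors {w0, w3, w4}): φ is false.
  w2 (successors {w0, w1, w2, w4}): φ is false.
  w3 (successors {w0}): φ is false.
  w4 (successors {w0, w2, w4}): φ is false.
For instance, at w2:
  At w2: Dia p is true, p and Box q is false, so Dia p and (p and Box q) is false.
    At w2: Dia p requires p at some successor in {w0, w1, w2, w4}.
      p holds at w0, so Dia p is true at w2.
    At w2: p is false, Box q is false, so p and Box q is false.
      At w2: Box q requires q at every successor {w0, w1, w2, w4}.
        q fails at w0, so Box q is false at w2.
Satisfying worlds: none.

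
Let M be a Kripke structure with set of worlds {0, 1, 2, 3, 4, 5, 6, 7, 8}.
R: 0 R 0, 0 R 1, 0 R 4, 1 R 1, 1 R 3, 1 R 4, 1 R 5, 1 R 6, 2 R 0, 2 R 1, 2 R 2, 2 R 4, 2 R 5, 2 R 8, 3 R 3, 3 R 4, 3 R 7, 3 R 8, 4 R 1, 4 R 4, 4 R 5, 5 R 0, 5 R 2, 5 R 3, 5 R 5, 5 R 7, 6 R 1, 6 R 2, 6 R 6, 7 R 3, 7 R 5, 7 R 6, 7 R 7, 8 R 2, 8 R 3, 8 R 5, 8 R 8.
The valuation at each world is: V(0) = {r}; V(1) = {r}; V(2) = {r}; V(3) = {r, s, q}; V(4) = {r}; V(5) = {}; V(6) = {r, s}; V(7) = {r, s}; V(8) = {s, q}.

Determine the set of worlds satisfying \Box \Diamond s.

6, 7, 8

Let φ = \Box \Diamond s. Evaluate φ at each world:
  0 (successors {0, 1, 4}): φ is false.
  1 (successors {1, 3, 4, 5, 6}): φ is false.
  2 (successors {0, 1, 2, 4, 5, 8}): φ is false.
  3 (successors {3, 4, 7, 8}): φ is false.
  4 (successors {1, 4, 5}): φ is false.
  5 (successors {0, 2, 3, 5, 7}): φ is false.
  6 (successors {1, 2, 6}): φ is true.
  7 (successors {3, 5, 6, 7}): φ is true.
  8 (successors {2, 3, 5, 8}): φ is true.
For instance, at 8:
  At 8: \Box \Diamond s requires \Diamond s at every successor {2, 3, 5, 8}.
    At 2: \Diamond s is true.
    At 3: \Diamond s is true.
    At 5: \Diamond s is true.
    At 8: \Diamond s is true.
  So \Box \Diamond s is true at 8.
Satisfying worlds: {6, 7, 8}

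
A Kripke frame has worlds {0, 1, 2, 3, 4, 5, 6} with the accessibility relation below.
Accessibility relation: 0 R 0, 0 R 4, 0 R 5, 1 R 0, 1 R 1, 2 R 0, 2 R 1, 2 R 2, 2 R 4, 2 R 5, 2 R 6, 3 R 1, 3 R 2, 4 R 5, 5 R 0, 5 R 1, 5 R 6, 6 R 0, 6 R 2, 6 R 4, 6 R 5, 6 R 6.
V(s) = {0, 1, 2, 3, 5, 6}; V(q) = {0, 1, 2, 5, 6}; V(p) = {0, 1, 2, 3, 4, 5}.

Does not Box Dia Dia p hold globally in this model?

No

Let φ = not Box Dia Dia p. Evaluate φ at each world:
  0 (successors {0, 4, 5}): φ is false.
  1 (successors {0, 1}): φ is false.
  2 (successors {0, 1, 2, 4, 5, 6}): φ is false.
  3 (successors {1, 2}): φ is false.
  4 (successors {5}): φ is false.
  5 (successors {0, 1, 6}): φ is false.
  6 (successors {0, 2, 4, 5, 6}): φ is false.
Detail at 0 (counterexample):
  At 0: Box Dia Dia p is true, so not Box Dia Dia p is false.
    At 0: Box Dia Dia p requires Dia Dia p at every successor {0, 4, 5}.
      At 0: Dia Dia p is true.
      At 4: Dia Dia p is true.
      At 5: Dia Dia p is true.
    So Box Dia Dia p is true at 0.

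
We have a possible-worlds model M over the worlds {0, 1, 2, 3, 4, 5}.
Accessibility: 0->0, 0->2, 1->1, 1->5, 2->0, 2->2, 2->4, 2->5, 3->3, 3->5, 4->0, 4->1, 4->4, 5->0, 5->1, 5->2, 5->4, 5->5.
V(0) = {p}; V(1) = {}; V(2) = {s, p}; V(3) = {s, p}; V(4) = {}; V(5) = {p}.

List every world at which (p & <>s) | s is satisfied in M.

Recall that <>ψ holds at a world iff ψ holds at some accessible world.
Let φ = (p & <>s) | s. Evaluate φ at each world:
  0 (successors {0, 2}): φ is true.
  1 (successors {1, 5}): φ is false.
  2 (successors {0, 2, 4, 5}): φ is true.
  3 (successors {3, 5}): φ is true.
  4 (successors {0, 1, 4}): φ is false.
  5 (successors {0, 1, 2, 4, 5}): φ is true.
For instance, at 4:
  At 4: p & <>s is false, s is false, so (p & <>s) | s is false.
    At 4: p is false, <>s is false, so p & <>s is false.
      At 4: <>s requires s at some successor in {0, 1, 4}.
        At 0: s is false.
        At 1: s is false.
        At 4: s is false.
      So <>s is false at 4.
Satisfying worlds: {0, 2, 3, 5}

0, 2, 3, 5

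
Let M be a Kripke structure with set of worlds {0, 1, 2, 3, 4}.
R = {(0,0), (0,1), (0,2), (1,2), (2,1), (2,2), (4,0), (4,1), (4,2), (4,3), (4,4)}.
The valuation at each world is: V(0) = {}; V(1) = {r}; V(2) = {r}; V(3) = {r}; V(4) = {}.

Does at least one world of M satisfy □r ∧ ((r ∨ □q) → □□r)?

Let φ = □r ∧ ((r ∨ □q) → □□r). Evaluate φ at each world:
  0 (successors {0, 1, 2}): φ is false.
  1 (successors {2}): φ is true.
  2 (successors {1, 2}): φ is true.
  3 (successors ∅): φ is true.
  4 (successors {0, 1, 2, 3, 4}): φ is false.
Detail at 1 (witness):
  At 1: □r is true, (r ∨ □q) → □□r is true, so □r ∧ ((r ∨ □q) → □□r) is true.
    At 1: □r requires r at every successor {2}.
      At 2: r is true.
    So □r is true at 1.
    At 1: r ∨ □q is true, □□r is true, so (r ∨ □q) → □□r is true.
      At 1: r is true, □q is false, so r ∨ □q is true.
      At 1: □□r requires □r at every successor {2}.
        At 2: □r is true.
      So □□r is true at 1.

Yes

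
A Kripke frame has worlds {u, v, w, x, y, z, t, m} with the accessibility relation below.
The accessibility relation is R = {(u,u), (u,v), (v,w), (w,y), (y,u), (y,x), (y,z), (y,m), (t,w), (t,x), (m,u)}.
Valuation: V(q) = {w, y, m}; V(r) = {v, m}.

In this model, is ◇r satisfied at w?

No

Recall that ◇ψ holds at a world iff ψ holds at some accessible world.
At w: ◇r requires r at some successor in {y}.
  At y: r is false.
So ◇r is false at w.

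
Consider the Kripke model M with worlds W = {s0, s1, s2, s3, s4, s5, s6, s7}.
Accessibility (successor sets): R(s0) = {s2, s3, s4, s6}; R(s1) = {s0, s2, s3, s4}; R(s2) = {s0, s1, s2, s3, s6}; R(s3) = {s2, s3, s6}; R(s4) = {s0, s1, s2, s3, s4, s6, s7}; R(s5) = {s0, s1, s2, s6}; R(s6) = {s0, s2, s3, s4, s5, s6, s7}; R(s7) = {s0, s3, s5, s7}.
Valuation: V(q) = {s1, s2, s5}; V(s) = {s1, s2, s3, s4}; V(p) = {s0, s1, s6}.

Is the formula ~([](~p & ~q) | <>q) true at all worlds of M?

Let φ = ~([](~p & ~q) | <>q). Evaluate φ at each world:
  s0 (successors {s2, s3, s4, s6}): φ is false.
  s1 (successors {s0, s2, s3, s4}): φ is false.
  s2 (successors {s0, s1, s2, s3, s6}): φ is false.
  s3 (successors {s2, s3, s6}): φ is false.
  s4 (successors {s0, s1, s2, s3, s4, s6, s7}): φ is false.
  s5 (successors {s0, s1, s2, s6}): φ is false.
  s6 (successors {s0, s2, s3, s4, s5, s6, s7}): φ is false.
  s7 (successors {s0, s3, s5, s7}): φ is false.
Detail at s0 (counterexample):
  At s0: [](~p & ~q) | <>q is true, so ~([](~p & ~q) | <>q) is false.
    At s0: [](~p & ~q) is false, <>q is true, so [](~p & ~q) | <>q is true.
      At s0: [](~p & ~q) requires ~p & ~q at every successor {s2, s3, s4, s6}.
        ~p & ~q fails at s2, so [](~p & ~q) is false at s0.
      At s0: <>q requires q at some successor in {s2, s3, s4, s6}.
        q holds at s2, so <>q is true at s0.

No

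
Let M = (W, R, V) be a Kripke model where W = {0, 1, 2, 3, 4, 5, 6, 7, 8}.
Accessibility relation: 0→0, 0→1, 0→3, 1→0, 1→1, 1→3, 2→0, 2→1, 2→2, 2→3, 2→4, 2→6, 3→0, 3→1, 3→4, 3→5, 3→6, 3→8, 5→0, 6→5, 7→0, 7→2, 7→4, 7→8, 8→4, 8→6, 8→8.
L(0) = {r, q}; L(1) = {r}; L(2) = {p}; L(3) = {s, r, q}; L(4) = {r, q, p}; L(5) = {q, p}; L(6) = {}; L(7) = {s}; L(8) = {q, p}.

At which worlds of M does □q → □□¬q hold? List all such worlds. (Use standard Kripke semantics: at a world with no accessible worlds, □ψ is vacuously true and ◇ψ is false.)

Recall that □ψ holds at a world iff ψ holds at every accessible world, and ◇ψ holds iff ψ holds at some accessible world.
Let φ = □q → □□¬q. Evaluate φ at each world:
  0 (successors {0, 1, 3}): φ is true.
  1 (successors {0, 1, 3}): φ is true.
  2 (successors {0, 1, 2, 3, 4, 6}): φ is true.
  3 (successors {0, 1, 4, 5, 6, 8}): φ is true.
  4 (successors ∅): φ is true.
  5 (successors {0}): φ is false.
  6 (successors {5}): φ is false.
  7 (successors {0, 2, 4, 8}): φ is true.
  8 (successors {4, 6, 8}): φ is true.
For instance, at 1:
  At 1: □q is false, □□¬q is false, so □q → □□¬q is true.
    At 1: □q requires q at every successor {0, 1, 3}.
      q fails at 1, so □q is false at 1.
    At 1: □□¬q requires □¬q at every successor {0, 1, 3}.
      □¬q fails at 0, so □□¬q is false at 1.
Satisfying worlds: {0, 1, 2, 3, 4, 7, 8}

0, 1, 2, 3, 4, 7, 8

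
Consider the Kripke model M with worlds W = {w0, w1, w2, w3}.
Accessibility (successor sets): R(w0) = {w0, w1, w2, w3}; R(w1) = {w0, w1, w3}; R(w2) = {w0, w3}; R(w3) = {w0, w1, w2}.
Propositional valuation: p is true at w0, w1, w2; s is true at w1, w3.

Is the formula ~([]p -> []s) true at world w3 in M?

Yes

Recall that []ψ holds at a world iff ψ holds at every accessible world, and <>ψ holds iff ψ holds at some accessible world.
At w3: []p -> []s is false, so ~([]p -> []s) is true.
  At w3: []p is true, []s is false, so []p -> []s is false.
    At w3: []p requires p at every successor {w0, w1, w2}.
      At w0: p is true.
      At w1: p is true.
      At w2: p is true.
    So []p is true at w3.
    At w3: []s requires s at every successor {w0, w1, w2}.
      s fails at w0, so []s is false at w3.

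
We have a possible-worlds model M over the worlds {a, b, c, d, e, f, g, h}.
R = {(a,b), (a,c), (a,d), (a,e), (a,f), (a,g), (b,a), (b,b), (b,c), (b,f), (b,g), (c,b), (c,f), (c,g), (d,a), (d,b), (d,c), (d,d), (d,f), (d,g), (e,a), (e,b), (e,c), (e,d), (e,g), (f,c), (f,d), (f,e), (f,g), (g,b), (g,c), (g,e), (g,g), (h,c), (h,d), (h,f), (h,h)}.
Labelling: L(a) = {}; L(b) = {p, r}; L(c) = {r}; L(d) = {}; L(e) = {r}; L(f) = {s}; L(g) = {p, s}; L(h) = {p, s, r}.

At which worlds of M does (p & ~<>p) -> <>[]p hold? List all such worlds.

a, b, c, d, e, f, g, h

Let φ = (p & ~<>p) -> <>[]p. Evaluate φ at each world:
  a (successors {b, c, d, e, f, g}): φ is true.
  b (successors {a, b, c, f, g}): φ is true.
  c (successors {b, f, g}): φ is true.
  d (successors {a, b, c, d, f, g}): φ is true.
  e (successors {a, b, c, d, g}): φ is true.
  f (successors {c, d, e, g}): φ is true.
  g (successors {b, c, e, g}): φ is true.
  h (successors {c, d, f, h}): φ is true.
For instance, at c:
  At c: p & ~<>p is false, <>[]p is false, so (p & ~<>p) -> <>[]p is true.
    At c: p is false, ~<>p is false, so p & ~<>p is false.
      At c: <>p is true, so ~<>p is false.
    At c: <>[]p requires []p at some successor in {b, f, g}.
      At b: []p is false.
      At f: []p is false.
      At g: []p is false.
    So <>[]p is false at c.
Satisfying worlds: {a, b, c, d, e, f, g, h}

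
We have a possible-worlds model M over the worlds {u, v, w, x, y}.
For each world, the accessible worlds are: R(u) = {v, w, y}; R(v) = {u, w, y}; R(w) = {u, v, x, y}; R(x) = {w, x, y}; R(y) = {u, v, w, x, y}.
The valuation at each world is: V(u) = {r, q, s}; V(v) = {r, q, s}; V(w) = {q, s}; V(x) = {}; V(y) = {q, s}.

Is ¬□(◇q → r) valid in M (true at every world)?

Yes

Let φ = ¬□(◇q → r). Evaluate φ at each world:
  u (successors {v, w, y}): φ is true.
  v (successors {u, w, y}): φ is true.
  w (successors {u, v, x, y}): φ is true.
  x (successors {w, x, y}): φ is true.
  y (successors {u, v, w, x, y}): φ is true.
For instance, at u:
  At u: □(◇q → r) is false, so ¬□(◇q → r) is true.
    At u: □(◇q → r) requires ◇q → r at every successor {v, w, y}.
      ◇q → r fails at w, so □(◇q → r) is false at u.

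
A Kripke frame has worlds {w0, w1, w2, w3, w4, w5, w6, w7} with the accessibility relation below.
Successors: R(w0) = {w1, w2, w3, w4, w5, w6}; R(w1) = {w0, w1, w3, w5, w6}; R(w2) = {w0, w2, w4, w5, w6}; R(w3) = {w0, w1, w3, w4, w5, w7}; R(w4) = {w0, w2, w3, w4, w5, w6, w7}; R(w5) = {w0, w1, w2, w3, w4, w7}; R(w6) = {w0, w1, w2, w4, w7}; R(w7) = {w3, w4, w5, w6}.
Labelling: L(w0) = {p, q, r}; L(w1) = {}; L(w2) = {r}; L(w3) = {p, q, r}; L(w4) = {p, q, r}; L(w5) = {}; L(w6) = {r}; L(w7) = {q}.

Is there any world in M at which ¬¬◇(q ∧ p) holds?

Let φ = ¬¬◇(q ∧ p). Evaluate φ at each world:
  w0 (successors {w1, w2, w3, w4, w5, w6}): φ is true.
  w1 (successors {w0, w1, w3, w5, w6}): φ is true.
  w2 (successors {w0, w2, w4, w5, w6}): φ is true.
  w3 (successors {w0, w1, w3, w4, w5, w7}): φ is true.
  w4 (successors {w0, w2, w3, w4, w5, w6, w7}): φ is true.
  w5 (successors {w0, w1, w2, w3, w4, w7}): φ is true.
  w6 (successors {w0, w1, w2, w4, w7}): φ is true.
  w7 (successors {w3, w4, w5, w6}): φ is true.
Detail at w0 (witness):
  At w0: ¬◇(q ∧ p) is false, so ¬¬◇(q ∧ p) is true.
    At w0: ◇(q ∧ p) is true, so ¬◇(q ∧ p) is false.
      At w0: ◇(q ∧ p) requires q ∧ p at some successor in {w1, w2, w3, w4, w5, w6}.
        q ∧ p holds at w3, so ◇(q ∧ p) is true at w0.

Yes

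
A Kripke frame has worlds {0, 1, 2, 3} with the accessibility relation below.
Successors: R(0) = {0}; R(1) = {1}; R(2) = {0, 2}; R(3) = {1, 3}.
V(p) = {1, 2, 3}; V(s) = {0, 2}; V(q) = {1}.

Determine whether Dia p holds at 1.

Yes

At 1: Dia p requires p at some successor in {1}.
  p holds at 1, so Dia p is true at 1.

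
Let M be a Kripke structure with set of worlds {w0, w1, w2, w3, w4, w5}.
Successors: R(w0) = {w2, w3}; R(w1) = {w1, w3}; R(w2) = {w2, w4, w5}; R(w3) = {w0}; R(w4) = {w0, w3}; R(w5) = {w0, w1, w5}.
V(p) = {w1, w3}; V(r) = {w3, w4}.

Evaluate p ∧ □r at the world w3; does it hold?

At w3: p is true, □r is false, so p ∧ □r is false.
  At w3: □r requires r at every successor {w0}.
    r fails at w0, so □r is false at w3.

No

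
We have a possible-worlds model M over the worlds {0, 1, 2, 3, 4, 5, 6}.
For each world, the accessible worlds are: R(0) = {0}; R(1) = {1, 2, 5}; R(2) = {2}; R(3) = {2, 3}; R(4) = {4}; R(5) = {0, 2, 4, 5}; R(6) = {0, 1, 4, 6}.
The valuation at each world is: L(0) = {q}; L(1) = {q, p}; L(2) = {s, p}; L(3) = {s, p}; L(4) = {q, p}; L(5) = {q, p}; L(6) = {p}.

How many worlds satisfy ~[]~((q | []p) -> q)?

5

Let φ = ~[]~((q | []p) -> q). Evaluate φ at each world:
  0 (successors {0}): φ is true.
  1 (successors {1, 2, 5}): φ is true.
  2 (successors {2}): φ is false.
  3 (successors {2, 3}): φ is false.
  4 (successors {4}): φ is true.
  5 (successors {0, 2, 4, 5}): φ is true.
  6 (successors {0, 1, 4, 6}): φ is true.
For instance, at 6:
  At 6: []~((q | []p) -> q) is false, so ~[]~((q | []p) -> q) is true.
    At 6: []~((q | []p) -> q) requires ~((q | []p) -> q) at every successor {0, 1, 4, 6}.
      ~((q | []p) -> q) fails at 0, so []~((q | []p) -> q) is false at 6.
Satisfying worlds: {0, 1, 4, 5, 6}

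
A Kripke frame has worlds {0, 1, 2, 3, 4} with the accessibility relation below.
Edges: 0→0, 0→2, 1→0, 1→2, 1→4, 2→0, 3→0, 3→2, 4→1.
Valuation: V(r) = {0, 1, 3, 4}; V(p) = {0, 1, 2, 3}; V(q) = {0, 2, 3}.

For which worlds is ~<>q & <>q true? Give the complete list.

none

Let φ = ~<>q & <>q. Evaluate φ at each world:
  0 (successors {0, 2}): φ is false.
  1 (successors {0, 2, 4}): φ is false.
  2 (successors {0}): φ is false.
  3 (successors {0, 2}): φ is false.
  4 (successors {1}): φ is false.
For instance, at 0:
  At 0: ~<>q is false, <>q is true, so ~<>q & <>q is false.
    At 0: <>q is true, so ~<>q is false.
      At 0: <>q requires q at some successor in {0, 2}.
        q holds at 0, so <>q is true at 0.
    At 0: <>q requires q at some successor in {0, 2}.
      q holds at 0, so <>q is true at 0.
Satisfying worlds: none.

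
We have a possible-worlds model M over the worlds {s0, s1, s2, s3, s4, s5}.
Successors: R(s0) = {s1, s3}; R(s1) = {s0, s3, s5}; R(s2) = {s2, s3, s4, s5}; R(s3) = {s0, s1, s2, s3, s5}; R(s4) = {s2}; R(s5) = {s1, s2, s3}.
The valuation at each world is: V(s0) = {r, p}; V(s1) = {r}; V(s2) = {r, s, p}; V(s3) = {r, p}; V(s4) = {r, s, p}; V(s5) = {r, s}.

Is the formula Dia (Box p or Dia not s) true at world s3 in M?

Yes

At s3: Dia (Box p or Dia not s) requires Box p or Dia not s at some successor in {s0, s1, s2, s3, s5}.
  Box p or Dia not s holds at s0, so Dia (Box p or Dia not s) is true at s3.
    At s0: Box p is false, Dia not s is true, so Box p or Dia not s is true.
      At s0: Box p requires p at every successor {s1, s3}.
        p fails at s1, so Box p is false at s0.
      At s0: Dia not s requires not s at some successor in {s1, s3}.
        not s holds at s1, so Dia not s is true at s0.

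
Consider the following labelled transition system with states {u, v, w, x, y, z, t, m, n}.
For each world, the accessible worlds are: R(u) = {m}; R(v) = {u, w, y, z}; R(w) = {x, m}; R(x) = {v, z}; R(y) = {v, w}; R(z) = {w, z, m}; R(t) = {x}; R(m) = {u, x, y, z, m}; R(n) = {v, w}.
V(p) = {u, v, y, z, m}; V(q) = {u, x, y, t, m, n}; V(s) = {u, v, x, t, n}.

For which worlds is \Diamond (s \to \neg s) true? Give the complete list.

u, v, w, x, y, z, m, n

Let φ = \Diamond (s \to \neg s). Evaluate φ at each world:
  u (successors {m}): φ is true.
  v (successors {u, w, y, z}): φ is true.
  w (successors {x, m}): φ is true.
  x (successors {v, z}): φ is true.
  y (successors {v, w}): φ is true.
  z (successors {w, z, m}): φ is true.
  t (successors {x}): φ is false.
  m (successors {u, x, y, z, m}): φ is true.
  n (successors {v, w}): φ is true.
For instance, at y:
  At y: \Diamond (s \to \neg s) requires s \to \neg s at some successor in {v, w}.
    s \to \neg s holds at w, so \Diamond (s \to \neg s) is true at y.
Satisfying worlds: {u, v, w, x, y, z, m, n}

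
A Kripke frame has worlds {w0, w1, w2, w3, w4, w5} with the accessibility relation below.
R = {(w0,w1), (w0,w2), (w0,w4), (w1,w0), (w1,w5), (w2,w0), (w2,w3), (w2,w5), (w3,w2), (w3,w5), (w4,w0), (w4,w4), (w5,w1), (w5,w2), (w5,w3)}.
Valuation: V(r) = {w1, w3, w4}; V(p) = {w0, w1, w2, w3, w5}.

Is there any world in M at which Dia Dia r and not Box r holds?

Yes

Recall that Box ψ holds at a world iff ψ holds at every accessible world, and Dia ψ holds iff ψ holds at some accessible world.
Let φ = Dia Dia r and not Box r. Evaluate φ at each world:
  w0 (successors {w1, w2, w4}): φ is true.
  w1 (successors {w0, w5}): φ is true.
  w2 (successors {w0, w3, w5}): φ is true.
  w3 (successors {w2, w5}): φ is true.
  w4 (successors {w0, w4}): φ is true.
  w5 (successors {w1, w2, w3}): φ is true.
Detail at w0 (witness):
  At w0: Dia Dia r is true, not Box r is true, so Dia Dia r and not Box r is true.
    At w0: Dia Dia r requires Dia r at some successor in {w1, w2, w4}.
      Dia r holds at w2, so Dia Dia r is true at w0.
    At w0: Box r is false, so not Box r is true.
      At w0: Box r requires r at every successor {w1, w2, w4}.
        r fails at w2, so Box r is false at w0.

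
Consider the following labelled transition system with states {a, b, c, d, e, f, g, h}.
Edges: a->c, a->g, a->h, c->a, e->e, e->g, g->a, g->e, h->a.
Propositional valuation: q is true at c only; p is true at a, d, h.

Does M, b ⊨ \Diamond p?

Recall that \Diamond ψ holds at a world iff ψ holds at some accessible world.
At b: no accessible worlds, so \Diamond p is false.

No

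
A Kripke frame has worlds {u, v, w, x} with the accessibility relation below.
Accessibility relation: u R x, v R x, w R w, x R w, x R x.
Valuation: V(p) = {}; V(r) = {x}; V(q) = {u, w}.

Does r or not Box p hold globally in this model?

Yes

Let φ = r or not Box p. Evaluate φ at each world:
  u (successors {x}): φ is true.
  v (successors {x}): φ is true.
  w (successors {w}): φ is true.
  x (successors {w, x}): φ is true.
For instance, at u:
  At u: r is false, not Box p is true, so r or not Box p is true.
    At u: Box p is false, so not Box p is true.
      At u: Box p requires p at every successor {x}.
        p fails at x, so Box p is false at u.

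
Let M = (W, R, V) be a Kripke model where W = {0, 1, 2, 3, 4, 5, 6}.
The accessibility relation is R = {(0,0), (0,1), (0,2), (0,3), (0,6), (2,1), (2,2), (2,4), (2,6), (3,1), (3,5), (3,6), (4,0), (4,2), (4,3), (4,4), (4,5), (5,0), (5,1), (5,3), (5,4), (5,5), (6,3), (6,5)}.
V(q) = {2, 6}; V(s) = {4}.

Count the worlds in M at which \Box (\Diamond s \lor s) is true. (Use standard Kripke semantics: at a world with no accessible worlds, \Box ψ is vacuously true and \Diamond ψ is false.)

1

Let φ = \Box (\Diamond s \lor s). Evaluate φ at each world:
  0 (successors {0, 1, 2, 3, 6}): φ is false.
  1 (successors ∅): φ is true.
  2 (successors {1, 2, 4, 6}): φ is false.
  3 (successors {1, 5, 6}): φ is false.
  4 (successors {0, 2, 3, 4, 5}): φ is false.
  5 (successors {0, 1, 3, 4, 5}): φ is false.
  6 (successors {3, 5}): φ is false.
For instance, at 3:
  At 3: \Box (\Diamond s \lor s) requires \Diamond s \lor s at every successor {1, 5, 6}.
    \Diamond s \lor s fails at 1, so \Box (\Diamond s \lor s) is false at 3.
      At 1: \Diamond s is false, s is false, so \Diamond s \lor s is false.
Satisfying worlds: {1}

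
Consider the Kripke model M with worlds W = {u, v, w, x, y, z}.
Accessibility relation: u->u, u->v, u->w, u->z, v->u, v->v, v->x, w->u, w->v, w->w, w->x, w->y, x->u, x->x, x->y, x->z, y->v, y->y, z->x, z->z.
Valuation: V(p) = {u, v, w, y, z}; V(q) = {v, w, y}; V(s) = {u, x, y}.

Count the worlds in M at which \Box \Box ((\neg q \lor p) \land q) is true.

Let φ = \Box \Box ((\neg q \lor p) \land q). Evaluate φ at each world:
  u (successors {u, v, w, z}): φ is false.
  v (successors {u, v, x}): φ is false.
  w (successors {u, v, w, x, y}): φ is false.
  x (successors {u, x, y, z}): φ is false.
  y (successors {v, y}): φ is false.
  z (successors {x, z}): φ is false.
For instance, at v:
  At v: \Box \Box ((\neg q \lor p) \land q) requires \Box ((\neg q \lor p) \land q) at every successor {u, v, x}.
    \Box ((\neg q \lor p) \land q) fails at u, so \Box \Box ((\neg q \lor p) \land q) is false at v.
      At u: \Box ((\neg q \lor p) \land q) requires (\neg q \lor p) \land q at every successor {u, v, w, z}.
        (\neg q \lor p) \land q fails at u, so \Box ((\neg q \lor p) \land q) is false at u.
Satisfying worlds: none.

0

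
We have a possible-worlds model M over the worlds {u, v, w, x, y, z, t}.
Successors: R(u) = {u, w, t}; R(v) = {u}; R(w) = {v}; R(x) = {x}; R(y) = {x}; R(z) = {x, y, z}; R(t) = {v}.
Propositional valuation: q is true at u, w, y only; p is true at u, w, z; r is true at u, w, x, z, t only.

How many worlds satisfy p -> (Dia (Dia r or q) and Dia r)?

6

Let φ = p -> (Dia (Dia r or q) and Dia r). Evaluate φ at each world:
  u (successors {u, w, t}): φ is true.
  v (successors {u}): φ is true.
  w (successors {v}): φ is false.
  x (successors {x}): φ is true.
  y (successors {x}): φ is true.
  z (successors {x, y, z}): φ is true.
  t (successors {v}): φ is true.
For instance, at u:
  At u: p is true, Dia (Dia r or q) and Dia r is true, so p -> (Dia (Dia r or q) and Dia r) is true.
    At u: Dia (Dia r or q) is true, Dia r is true, so Dia (Dia r or q) and Dia r is true.
      At u: Dia (Dia r or q) requires Dia r or q at some successor in {u, w, t}.
        Dia r or q holds at u, so Dia (Dia r or q) is true at u.
      At u: Dia r requires r at some successor in {u, w, t}.
        r holds at u, so Dia r is true at u.
Satisfying worlds: {u, v, x, y, z, t}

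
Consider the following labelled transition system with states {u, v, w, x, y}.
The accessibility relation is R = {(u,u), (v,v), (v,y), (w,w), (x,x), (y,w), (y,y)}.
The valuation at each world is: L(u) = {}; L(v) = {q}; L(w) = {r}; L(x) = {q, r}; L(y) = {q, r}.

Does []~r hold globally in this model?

Recall that []ψ holds at a world iff ψ holds at every accessible world, and <>ψ holds iff ψ holds at some accessible world.
Let φ = []~r. Evaluate φ at each world:
  u (successors {u}): φ is true.
  v (successors {v, y}): φ is false.
  w (successors {w}): φ is false.
  x (successors {x}): φ is false.
  y (successors {w, y}): φ is false.
Detail at v (counterexample):
  At v: []~r requires ~r at every successor {v, y}.
    ~r fails at y, so []~r is false at v.

No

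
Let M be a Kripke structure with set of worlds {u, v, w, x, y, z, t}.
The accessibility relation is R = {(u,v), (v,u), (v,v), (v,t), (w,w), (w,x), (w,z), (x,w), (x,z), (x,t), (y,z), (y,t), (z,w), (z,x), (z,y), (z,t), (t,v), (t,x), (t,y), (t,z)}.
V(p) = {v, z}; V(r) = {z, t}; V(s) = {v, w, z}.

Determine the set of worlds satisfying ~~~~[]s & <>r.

Recall that []ψ holds at a world iff ψ holds at every accessible world, and <>ψ holds iff ψ holds at some accessible world.
Let φ = ~~~~[]s & <>r. Evaluate φ at each world:
  u (successors {v}): φ is false.
  v (successors {u, v, t}): φ is false.
  w (successors {w, x, z}): φ is false.
  x (successors {w, z, t}): φ is false.
  y (successors {z, t}): φ is false.
  z (successors {w, x, y, t}): φ is false.
  t (successors {v, x, y, z}): φ is false.
For instance, at u:
  At u: ~~~~[]s is true, <>r is false, so ~~~~[]s & <>r is false.
    At u: ~~~[]s is false, so ~~~~[]s is true.
      At u: ~~[]s is true, so ~~~[]s is false.
    At u: <>r requires r at some successor in {v}.
      At v: r is false.
    So <>r is false at u.
Satisfying worlds: none.

none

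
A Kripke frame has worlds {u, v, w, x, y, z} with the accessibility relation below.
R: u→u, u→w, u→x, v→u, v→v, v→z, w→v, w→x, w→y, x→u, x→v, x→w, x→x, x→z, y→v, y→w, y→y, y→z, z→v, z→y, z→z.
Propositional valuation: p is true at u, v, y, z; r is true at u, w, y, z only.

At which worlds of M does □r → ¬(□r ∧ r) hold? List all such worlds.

Let φ = □r → ¬(□r ∧ r). Evaluate φ at each world:
  u (successors {u, w, x}): φ is true.
  v (successors {u, v, z}): φ is true.
  w (successors {v, x, y}): φ is true.
  x (successors {u, v, w, x, z}): φ is true.
  y (successors {v, w, y, z}): φ is true.
  z (successors {v, y, z}): φ is true.
For instance, at x:
  At x: □r is false, ¬(□r ∧ r) is true, so □r → ¬(□r ∧ r) is true.
    At x: □r requires r at every successor {u, v, w, x, z}.
      r fails at v, so □r is false at x.
    At x: □r ∧ r is false, so ¬(□r ∧ r) is true.
      At x: □r is false, r is false, so □r ∧ r is false.
Satisfying worlds: {u, v, w, x, y, z}

u, v, w, x, y, z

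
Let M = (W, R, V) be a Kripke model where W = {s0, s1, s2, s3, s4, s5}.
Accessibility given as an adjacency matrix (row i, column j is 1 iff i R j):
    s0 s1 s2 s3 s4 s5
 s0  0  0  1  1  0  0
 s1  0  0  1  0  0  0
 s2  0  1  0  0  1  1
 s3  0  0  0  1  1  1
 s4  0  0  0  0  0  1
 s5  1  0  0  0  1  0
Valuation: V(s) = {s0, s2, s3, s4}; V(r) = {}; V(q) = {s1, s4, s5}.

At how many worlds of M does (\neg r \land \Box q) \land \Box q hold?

2

Recall that \Box ψ holds at a world iff ψ holds at every accessible world, and \Diamond ψ holds iff ψ holds at some accessible world.
Let φ = (\neg r \land \Box q) \land \Box q. Evaluate φ at each world:
  s0 (successors {s2, s3}): φ is false.
  s1 (successors {s2}): φ is false.
  s2 (successors {s1, s4, s5}): φ is true.
  s3 (successors {s3, s4, s5}): φ is false.
  s4 (successors {s5}): φ is true.
  s5 (successors {s0, s4}): φ is false.
For instance, at s3:
  At s3: \neg r \land \Box q is false, \Box q is false, so (\neg r \land \Box q) \land \Box q is false.
    At s3: \neg r is true, \Box q is false, so \neg r \land \Box q is false.
      At s3: \Box q requires q at every successor {s3, s4, s5}.
        q fails at s3, so \Box q is false at s3.
    At s3: \Box q requires q at every successor {s3, s4, s5}.
      q fails at s3, so \Box q is false at s3.
Satisfying worlds: {s2, s4}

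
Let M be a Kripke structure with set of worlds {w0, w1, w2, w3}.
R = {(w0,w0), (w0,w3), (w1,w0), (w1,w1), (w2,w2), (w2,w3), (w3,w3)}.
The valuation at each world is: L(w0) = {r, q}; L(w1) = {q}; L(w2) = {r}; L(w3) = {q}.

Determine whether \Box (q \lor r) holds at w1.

Yes

Recall that \Box ψ holds at a world iff ψ holds at every accessible world, and \Diamond ψ holds iff ψ holds at some accessible world.
At w1: \Box (q \lor r) requires q \lor r at every successor {w0, w1}.
  At w0: q \lor r is true.
  At w1: q \lor r is true.
So \Box (q \lor r) is true at w1.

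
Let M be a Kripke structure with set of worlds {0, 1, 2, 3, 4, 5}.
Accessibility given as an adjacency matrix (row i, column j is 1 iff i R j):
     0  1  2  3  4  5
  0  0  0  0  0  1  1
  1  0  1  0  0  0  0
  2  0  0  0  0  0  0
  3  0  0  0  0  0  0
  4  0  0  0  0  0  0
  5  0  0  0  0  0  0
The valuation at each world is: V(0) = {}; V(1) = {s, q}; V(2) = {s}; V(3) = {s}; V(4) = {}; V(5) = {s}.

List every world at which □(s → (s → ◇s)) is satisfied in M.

Let φ = □(s → (s → ◇s)). Evaluate φ at each world:
  0 (successors {4, 5}): φ is false.
  1 (successors {1}): φ is true.
  2 (successors ∅): φ is true.
  3 (successors ∅): φ is true.
  4 (successors ∅): φ is true.
  5 (successors ∅): φ is true.
For instance, at 1:
  At 1: □(s → (s → ◇s)) requires s → (s → ◇s) at every successor {1}.
      At 1: s is true, s → ◇s is true, so s → (s → ◇s) is true.
  So □(s → (s → ◇s)) is true at 1.
Satisfying worlds: {1, 2, 3, 4, 5}

1, 2, 3, 4, 5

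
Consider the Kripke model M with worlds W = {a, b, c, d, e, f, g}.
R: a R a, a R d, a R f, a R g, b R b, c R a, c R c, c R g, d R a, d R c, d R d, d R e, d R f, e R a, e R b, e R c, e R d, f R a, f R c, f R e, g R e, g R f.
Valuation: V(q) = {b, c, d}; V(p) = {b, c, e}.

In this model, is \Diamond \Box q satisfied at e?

Yes

At e: \Diamond \Box q requires \Box q at some successor in {a, b, c, d}.
  \Box q holds at b, so \Diamond \Box q is true at e.
    At b: \Box q requires q at every successor {b}.
      At b: q is true.
    So \Box q is true at b.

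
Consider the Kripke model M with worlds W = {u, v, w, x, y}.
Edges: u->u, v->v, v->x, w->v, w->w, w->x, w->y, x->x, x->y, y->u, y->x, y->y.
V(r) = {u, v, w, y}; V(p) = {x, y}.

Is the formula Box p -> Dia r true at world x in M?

At x: Box p is true, Dia r is true, so Box p -> Dia r is true.
  At x: Box p requires p at every successor {x, y}.
    At x: p is true.
    At y: p is true.
  So Box p is true at x.
  At x: Dia r requires r at some successor in {x, y}.
    r holds at y, so Dia r is true at x.

Yes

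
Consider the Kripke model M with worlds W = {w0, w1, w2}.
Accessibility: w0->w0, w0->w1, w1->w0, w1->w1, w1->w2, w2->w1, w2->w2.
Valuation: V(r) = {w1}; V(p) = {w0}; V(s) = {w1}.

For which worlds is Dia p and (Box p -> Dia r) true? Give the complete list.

Let φ = Dia p and (Box p -> Dia r). Evaluate φ at each world:
  w0 (successors {w0, w1}): φ is true.
  w1 (successors {w0, w1, w2}): φ is true.
  w2 (successors {w1, w2}): φ is false.
For instance, at w0:
  At w0: Dia p is true, Box p -> Dia r is true, so Dia p and (Box p -> Dia r) is true.
    At w0: Dia p requires p at some successor in {w0, w1}.
      p holds at w0, so Dia p is true at w0.
    At w0: Box p is false, Dia r is true, so Box p -> Dia r is true.
      At w0: Box p requires p at every successor {w0, w1}.
        p fails at w1, so Box p is false at w0.
      At w0: Dia r requires r at some successor in {w0, w1}.
        r holds at w1, so Dia r is true at w0.
Satisfying worlds: {w0, w1}

w0, w1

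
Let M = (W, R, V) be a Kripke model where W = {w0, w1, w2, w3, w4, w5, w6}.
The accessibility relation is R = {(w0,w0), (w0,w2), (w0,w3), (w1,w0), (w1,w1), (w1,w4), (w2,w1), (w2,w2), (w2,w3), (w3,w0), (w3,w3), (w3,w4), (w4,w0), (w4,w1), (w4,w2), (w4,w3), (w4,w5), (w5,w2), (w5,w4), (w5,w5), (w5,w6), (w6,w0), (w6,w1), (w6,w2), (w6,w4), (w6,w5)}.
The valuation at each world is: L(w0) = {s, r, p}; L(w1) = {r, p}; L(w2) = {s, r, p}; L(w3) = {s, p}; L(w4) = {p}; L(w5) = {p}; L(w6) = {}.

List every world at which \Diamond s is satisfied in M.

Let φ = \Diamond s. Evaluate φ at each world:
  w0 (successors {w0, w2, w3}): φ is true.
  w1 (successors {w0, w1, w4}): φ is true.
  w2 (successors {w1, w2, w3}): φ is true.
  w3 (successors {w0, w3, w4}): φ is true.
  w4 (successors {w0, w1, w2, w3, w5}): φ is true.
  w5 (successors {w2, w4, w5, w6}): φ is true.
  w6 (successors {w0, w1, w2, w4, w5}): φ is true.
For instance, at w0:
  At w0: \Diamond s requires s at some successor in {w0, w2, w3}.
    s holds at w0, so \Diamond s is true at w0.
Satisfying worlds: {w0, w1, w2, w3, w4, w5, w6}

w0, w1, w2, w3, w4, w5, w6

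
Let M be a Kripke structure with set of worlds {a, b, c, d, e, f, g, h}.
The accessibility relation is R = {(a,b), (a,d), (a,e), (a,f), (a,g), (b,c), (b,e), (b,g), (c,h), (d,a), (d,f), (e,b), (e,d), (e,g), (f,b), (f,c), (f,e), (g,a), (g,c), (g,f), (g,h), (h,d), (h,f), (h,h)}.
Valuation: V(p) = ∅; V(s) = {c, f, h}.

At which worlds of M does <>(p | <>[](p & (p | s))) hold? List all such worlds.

none

Let φ = <>(p | <>[](p & (p | s))). Evaluate φ at each world:
  a (successors {b, d, e, f, g}): φ is false.
  b (successors {c, e, g}): φ is false.
  c (successors {h}): φ is false.
  d (successors {a, f}): φ is false.
  e (successors {b, d, g}): φ is false.
  f (successors {b, c, e}): φ is false.
  g (successors {a, c, f, h}): φ is false.
  h (successors {d, f, h}): φ is false.
For instance, at e:
  At e: <>(p | <>[](p & (p | s))) requires p | <>[](p & (p | s)) at some successor in {b, d, g}.
    At b: p | <>[](p & (p | s)) is false.
    At d: p | <>[](p & (p | s)) is false.
    At g: p | <>[](p & (p | s)) is false.
  So <>(p | <>[](p & (p | s))) is false at e.
Satisfying worlds: none.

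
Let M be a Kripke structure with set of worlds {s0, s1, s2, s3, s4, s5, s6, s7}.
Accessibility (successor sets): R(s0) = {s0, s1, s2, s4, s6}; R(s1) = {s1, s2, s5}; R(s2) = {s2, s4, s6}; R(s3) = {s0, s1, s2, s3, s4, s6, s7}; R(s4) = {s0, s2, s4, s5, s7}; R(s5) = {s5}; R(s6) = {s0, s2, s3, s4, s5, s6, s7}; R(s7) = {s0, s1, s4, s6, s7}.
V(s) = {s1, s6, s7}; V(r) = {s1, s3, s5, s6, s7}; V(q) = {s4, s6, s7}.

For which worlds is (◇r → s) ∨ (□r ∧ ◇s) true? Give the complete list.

Let φ = (◇r → s) ∨ (□r ∧ ◇s). Evaluate φ at each world:
  s0 (successors {s0, s1, s2, s4, s6}): φ is false.
  s1 (successors {s1, s2, s5}): φ is true.
  s2 (successors {s2, s4, s6}): φ is false.
  s3 (successors {s0, s1, s2, s3, s4, s6, s7}): φ is false.
  s4 (successors {s0, s2, s4, s5, s7}): φ is false.
  s5 (successors {s5}): φ is false.
  s6 (successors {s0, s2, s3, s4, s5, s6, s7}): φ is true.
  s7 (successors {s0, s1, s4, s6, s7}): φ is true.
For instance, at s3:
  At s3: ◇r → s is false, □r ∧ ◇s is false, so (◇r → s) ∨ (□r ∧ ◇s) is false.
    At s3: ◇r is true, s is false, so ◇r → s is false.
      At s3: ◇r requires r at some successor in {s0, s1, s2, s3, s4, s6, s7}.
        r holds at s1, so ◇r is true at s3.
    At s3: □r is false, ◇s is true, so □r ∧ ◇s is false.
      At s3: □r requires r at every successor {s0, s1, s2, s3, s4, s6, s7}.
        r fails at s0, so □r is false at s3.
      At s3: ◇s requires s at some successor in {s0, s1, s2, s3, s4, s6, s7}.
        s holds at s1, so ◇s is true at s3.
Satisfying worlds: {s1, s6, s7}

s1, s6, s7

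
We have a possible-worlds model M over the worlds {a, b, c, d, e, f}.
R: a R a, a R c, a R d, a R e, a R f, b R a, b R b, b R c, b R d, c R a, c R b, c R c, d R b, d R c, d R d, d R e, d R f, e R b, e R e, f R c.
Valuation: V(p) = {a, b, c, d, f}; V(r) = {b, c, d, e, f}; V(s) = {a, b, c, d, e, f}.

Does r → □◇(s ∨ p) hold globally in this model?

Let φ = r → □◇(s ∨ p). Evaluate φ at each world:
  a (successors {a, c, d, e, f}): φ is true.
  b (successors {a, b, c, d}): φ is true.
  c (successors {a, b, c}): φ is true.
  d (successors {b, c, d, e, f}): φ is true.
  e (successors {b, e}): φ is true.
  f (successors {c}): φ is true.
For instance, at c:
  At c: r is true, □◇(s ∨ p) is true, so r → □◇(s ∨ p) is true.
    At c: □◇(s ∨ p) requires ◇(s ∨ p) at every successor {a, b, c}.
      At a: ◇(s ∨ p) is true.
      At b: ◇(s ∨ p) is true.
      At c: ◇(s ∨ p) is true.
    So □◇(s ∨ p) is true at c.

Yes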